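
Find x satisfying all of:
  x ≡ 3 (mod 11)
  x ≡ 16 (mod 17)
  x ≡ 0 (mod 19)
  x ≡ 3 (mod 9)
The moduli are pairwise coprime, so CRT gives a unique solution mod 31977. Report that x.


Product of moduli M = 11 · 17 · 19 · 9 = 31977.
Merge one congruence at a time:
  Start: x ≡ 3 (mod 11).
  Combine with x ≡ 16 (mod 17); new modulus lcm = 187.
    Write x = 3 + 11·t and substitute into x ≡ 16 (mod 17): 11·t ≡ 16 − 3 = 13 (mod 17).
    The inverse of 11 mod 17 is 14 (since 11·14 = 154 = 9·17 + 1), so t ≡ 14·13 = 182 ≡ 12 (mod 17).
    Then x = 3 + 11·12 = 135, valid modulo lcm(11, 17) = 187: x ≡ 135 (mod 187).
  Combine with x ≡ 0 (mod 19); new modulus lcm = 3553.
    Write x = 135 + 187·t and substitute into x ≡ 0 (mod 19): 187·t ≡ 0 − 135 = -135 (mod 19).
    Reduce coefficients mod 19: 16·t ≡ 17 (mod 19).
    The inverse of 16 mod 19 is 6 (since 16·6 = 96 = 5·19 + 1), so t ≡ 6·17 = 102 ≡ 7 (mod 19).
    Then x = 135 + 187·7 = 1444, valid modulo lcm(187, 19) = 3553: x ≡ 1444 (mod 3553).
  Combine with x ≡ 3 (mod 9); new modulus lcm = 31977.
    Write x = 1444 + 3553·t and substitute into x ≡ 3 (mod 9): 3553·t ≡ 3 − 1444 = -1441 (mod 9).
    Reduce coefficients mod 9: 7·t ≡ 8 (mod 9).
    The inverse of 7 mod 9 is 4 (since 7·4 = 28 = 3·9 + 1), so t ≡ 4·8 = 32 ≡ 5 (mod 9).
    Then x = 1444 + 3553·5 = 19209, valid modulo lcm(3553, 9) = 31977: x ≡ 19209 (mod 31977).
Verify against each original: 19209 mod 11 = 3, 19209 mod 17 = 16, 19209 mod 19 = 0, 19209 mod 9 = 3.

x ≡ 19209 (mod 31977).


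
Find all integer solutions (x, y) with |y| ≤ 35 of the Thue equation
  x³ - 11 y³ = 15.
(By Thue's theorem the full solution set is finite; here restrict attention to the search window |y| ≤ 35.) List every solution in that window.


The equation is x³ - 11y³ = 15. For fixed y, x³ = 11·y³ + 15, so a solution requires the RHS to be a perfect cube.
Strategy: iterate y from -35 to 35, compute RHS = 11·y³ + 15, and check whether it is a (positive or negative) perfect cube.
Check small values of y:
  y = 0: RHS = 15 is not a perfect cube.
  y = 1: RHS = 26 is not a perfect cube.
  y = -1: RHS = 4 is not a perfect cube.
  y = 2: RHS = 103 is not a perfect cube.
  y = -2: RHS = -73 is not a perfect cube.
  y = 3: RHS = 312 is not a perfect cube.
  y = -3: RHS = -282 is not a perfect cube.
Continuing the search up to |y| = 35 finds no solutions either.
No (x, y) in the scanned range satisfies the equation.

No integer solutions with |y| ≤ 35.


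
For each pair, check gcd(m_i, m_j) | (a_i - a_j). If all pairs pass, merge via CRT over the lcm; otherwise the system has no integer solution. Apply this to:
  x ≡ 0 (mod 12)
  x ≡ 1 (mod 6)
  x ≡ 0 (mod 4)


Moduli 12, 6, 4 are not pairwise coprime, so CRT works modulo lcm(m_i) when all pairwise compatibility conditions hold.
Pairwise compatibility: gcd(m_i, m_j) must divide a_i - a_j for every pair.
Merge one congruence at a time:
  Start: x ≡ 0 (mod 12).
  Combine with x ≡ 1 (mod 6): gcd(12, 6) = 6, and 1 - 0 = 1 is NOT divisible by 6.
    ⇒ system is inconsistent (no integer solution).

No solution (the system is inconsistent).


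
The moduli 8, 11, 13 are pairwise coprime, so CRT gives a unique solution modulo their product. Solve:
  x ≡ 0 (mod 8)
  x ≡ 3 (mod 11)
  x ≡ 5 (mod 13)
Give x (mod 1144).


Moduli 8, 11, 13 are pairwise coprime; by CRT there is a unique solution modulo M = 8 · 11 · 13 = 1144.
Solve pairwise, accumulating the modulus:
  Start with x ≡ 0 (mod 8).
  Combine with x ≡ 3 (mod 11): since gcd(8, 11) = 1, we get a unique residue mod 88.
    Write x = 0 + 8·t and substitute into x ≡ 3 (mod 11): 8·t ≡ 3 − 0 = 3 (mod 11).
    The inverse of 8 mod 11 is 7 (since 8·7 = 56 = 5·11 + 1), so t ≡ 7·3 = 21 ≡ 10 (mod 11).
    Then x = 0 + 8·10 = 80, valid modulo lcm(8, 11) = 88: x ≡ 80 (mod 88).
  Combine with x ≡ 5 (mod 13): since gcd(88, 13) = 1, we get a unique residue mod 1144.
    Write x = 80 + 88·t and substitute into x ≡ 5 (mod 13): 88·t ≡ 5 − 80 = -75 (mod 13).
    Reduce coefficients mod 13: 10·t ≡ 3 (mod 13).
    The inverse of 10 mod 13 is 4 (since 10·4 = 40 = 3·13 + 1), so t ≡ 4·3 = 12 ≡ 12 (mod 13).
    Then x = 80 + 88·12 = 1136, valid modulo lcm(88, 13) = 1144: x ≡ 1136 (mod 1144).
Verify: 1136 mod 8 = 0 ✓, 1136 mod 11 = 3 ✓, 1136 mod 13 = 5 ✓.

x ≡ 1136 (mod 1144).


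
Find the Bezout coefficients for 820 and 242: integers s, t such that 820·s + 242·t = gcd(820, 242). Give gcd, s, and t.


Euclidean algorithm on (820, 242) — divide until remainder is 0:
  820 = 3 · 242 + 94
  242 = 2 · 94 + 54
  94 = 1 · 54 + 40
  54 = 1 · 40 + 14
  40 = 2 · 14 + 12
  14 = 1 · 12 + 2
  12 = 6 · 2 + 0
gcd(820, 242) = 2.
Track Bezout coefficients alongside the remainders: start with r₀ = 820 = a·1 + b·0 (s = 1, t = 0) and r₁ = 242 = a·0 + b·1 (s = 0, t = 1); each new remainder r_{k+1} = r_{k-1} − q_k·r_k inherits s_{k+1} = s_{k-1} − q_k·s_k, t_{k+1} = t_{k-1} − q_k·t_k, so r_k = a·s_k + b·t_k at every step:
  q = 3: r = 94, s = 1 − 3·0 = 1, t = 0 − 3·1 = -3  (check: 820·1 + 242·(-3) = 94)
  q = 2: r = 54, s = 0 − 2·1 = -2, t = 1 − 2·(-3) = 7  (check: 820·(-2) + 242·7 = 54)
  q = 1: r = 40, s = 1 − 1·(-2) = 3, t = -3 − 1·7 = -10  (check: 820·3 + 242·(-10) = 40)
  q = 1: r = 14, s = -2 − 1·3 = -5, t = 7 − 1·(-10) = 17  (check: 820·(-5) + 242·17 = 14)
  q = 2: r = 12, s = 3 − 2·(-5) = 13, t = -10 − 2·17 = -44  (check: 820·13 + 242·(-44) = 12)
  q = 1: r = 2, s = -5 − 1·13 = -18, t = 17 − 1·(-44) = 61  (check: 820·(-18) + 242·61 = 2)
The row with r = 2 (the gcd) gives the Bezout coefficients s = -18, t = 61.
Result: 820 · (-18) + 242 · (61) = 2.

gcd(820, 242) = 2; s = -18, t = 61 (check: 820·(-18) + 242·61 = 2).


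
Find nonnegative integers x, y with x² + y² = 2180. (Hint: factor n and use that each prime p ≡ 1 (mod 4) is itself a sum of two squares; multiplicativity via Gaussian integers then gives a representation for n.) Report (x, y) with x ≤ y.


Step 1: Factor n = 2180 = 2^2 · 5 · 109.
Step 2: Check the mod-4 condition on each prime factor: 2 = 2 (special); 5 ≡ 1 (mod 4), exponent 1; 109 ≡ 1 (mod 4), exponent 1.
All primes ≡ 3 (mod 4) appear to even exponent (or don't appear), so by the two-squares theorem n IS expressible as a sum of two squares.
Step 3: Build a representation. Group n = k² · m with k = 2 and m = 5 · 109 = 545 (a product of primes ≡ 1 (mod 4)); a representation of m scales to one of n via (k·x)² + (k·y)² = k²(x² + y²). Each prime p ≡ 1 (mod 4) is itself a sum of two squares; find a² by testing p − a² for a perfect square:
  5: 5 − 1² = 4 = 2² ⇒ 5 = 1² + 2².
  109: 109 − 1² = 108, 109 − 2² = 105, 109 − 3² = 100 = 10² ⇒ 109 = 3² + 10².
  Combine using the Brahmagupta–Fibonacci identity (a² + b²)(c² + d²) = (ac − bd)² + (ad + bc)² = (ac + bd)² + (ad − bc)²:
  5 · 109 = 545: from (1² + 2²)(3² + 10²), take (1·3 − 2·10, 1·10 + 2·3) = (3 − 20, 10 + 6) = (-17, 16); dropping signs (only squares matter) gives (17, 16); check 17² + 16² = 289 + 256 = 545 ✓.
  Scale by k = 2: (2·17, 2·16) = (34, 32).
Step 4: Order so x ≤ y and verify: 32² + 34² = 1024 + 1156 = 2180 = n. ✓

n = 2180 = 32² + 34² (one valid representation with x ≤ y).


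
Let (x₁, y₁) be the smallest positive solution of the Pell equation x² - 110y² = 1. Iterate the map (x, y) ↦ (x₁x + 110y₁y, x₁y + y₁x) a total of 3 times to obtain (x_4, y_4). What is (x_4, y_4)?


Step 1: Find the fundamental solution (x₁, y₁) of x² - 110y² = 1.
  Expand √110 as a continued fraction. a₀ = ⌊√110⌋ = 10; iterate m_{k+1} = d_k·a_k − m_k, d_{k+1} = (110 − m_{k+1}²)/d_k, a_{k+1} = ⌊(a₀ + m_{k+1})/d_{k+1}⌋ (starting m₀ = 0, d₀ = 1), with convergents p_k = a_k·p_{k-1} + p_{k-2}, q_k = a_k·q_{k-1} + q_{k-2} (p₋₁ = 1, q₋₁ = 0):
  k = 0: a₀ = 10; p₀/q₀ = 10/1; p₀² − 110·q₀² = 100 − 110 = -10.
  k = 1: m = 10, d = 10, a = ⌊(10 + 10)/10⌋ = 2; p/q = (2·10 + 1)/(2·1 + 0) = 21/2; p² − 110·q² = 441 − 440 = 1.
  The first convergent with p² − 110·q² = 1 gives the fundamental solution (x₁, y₁) = (21, 2).
Step 2: Apply the recurrence (x_{n+1}, y_{n+1}) = (x₁x_n + 110y₁y_n, x₁y_n + y₁x_n) repeatedly.
  From (x_1, y_1) = (21, 2): x_2 = 21·21 + 110·2·2 = 881; y_2 = 21·2 + 2·21 = 84.
  From (x_2, y_2) = (881, 84): x_3 = 21·881 + 110·2·84 = 36981; y_3 = 21·84 + 2·881 = 3526.
  From (x_3, y_3) = (36981, 3526): x_4 = 21·36981 + 110·2·3526 = 1552321; y_4 = 21·3526 + 2·36981 = 148008.
Step 3: Verify x_4² - 110·y_4² = 2409700487041 - 2409700487040 = 1 (should be 1). ✓

(x_1, y_1) = (21, 2); (x_4, y_4) = (1552321, 148008).


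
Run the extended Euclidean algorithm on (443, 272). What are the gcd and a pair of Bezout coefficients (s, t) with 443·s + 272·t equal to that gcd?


Euclidean algorithm on (443, 272) — divide until remainder is 0:
  443 = 1 · 272 + 171
  272 = 1 · 171 + 101
  171 = 1 · 101 + 70
  101 = 1 · 70 + 31
  70 = 2 · 31 + 8
  31 = 3 · 8 + 7
  8 = 1 · 7 + 1
  7 = 7 · 1 + 0
gcd(443, 272) = 1.
Track Bezout coefficients alongside the remainders: start with r₀ = 443 = a·1 + b·0 (s = 1, t = 0) and r₁ = 272 = a·0 + b·1 (s = 0, t = 1); each new remainder r_{k+1} = r_{k-1} − q_k·r_k inherits s_{k+1} = s_{k-1} − q_k·s_k, t_{k+1} = t_{k-1} − q_k·t_k, so r_k = a·s_k + b·t_k at every step:
  q = 1: r = 171, s = 1 − 1·0 = 1, t = 0 − 1·1 = -1  (check: 443·1 + 272·(-1) = 171)
  q = 1: r = 101, s = 0 − 1·1 = -1, t = 1 − 1·(-1) = 2  (check: 443·(-1) + 272·2 = 101)
  q = 1: r = 70, s = 1 − 1·(-1) = 2, t = -1 − 1·2 = -3  (check: 443·2 + 272·(-3) = 70)
  q = 1: r = 31, s = -1 − 1·2 = -3, t = 2 − 1·(-3) = 5  (check: 443·(-3) + 272·5 = 31)
  q = 2: r = 8, s = 2 − 2·(-3) = 8, t = -3 − 2·5 = -13  (check: 443·8 + 272·(-13) = 8)
  q = 3: r = 7, s = -3 − 3·8 = -27, t = 5 − 3·(-13) = 44  (check: 443·(-27) + 272·44 = 7)
  q = 1: r = 1, s = 8 − 1·(-27) = 35, t = -13 − 1·44 = -57  (check: 443·35 + 272·(-57) = 1)
The row with r = 1 (the gcd) gives the Bezout coefficients s = 35, t = -57.
Result: 443 · (35) + 272 · (-57) = 1.

gcd(443, 272) = 1; s = 35, t = -57 (check: 443·35 + 272·(-57) = 1).


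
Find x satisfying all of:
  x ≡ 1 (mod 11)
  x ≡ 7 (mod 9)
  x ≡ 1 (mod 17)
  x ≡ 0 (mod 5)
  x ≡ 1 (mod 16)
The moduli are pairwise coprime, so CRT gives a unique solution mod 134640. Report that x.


Product of moduli M = 11 · 9 · 17 · 5 · 16 = 134640.
Merge one congruence at a time:
  Start: x ≡ 1 (mod 11).
  Combine with x ≡ 7 (mod 9); new modulus lcm = 99.
    Write x = 1 + 11·t and substitute into x ≡ 7 (mod 9): 11·t ≡ 7 − 1 = 6 (mod 9).
    Reduce coefficients mod 9: 2·t ≡ 6 (mod 9).
    The inverse of 2 mod 9 is 5 (since 2·5 = 10 = 1·9 + 1), so t ≡ 5·6 = 30 ≡ 3 (mod 9).
    Then x = 1 + 11·3 = 34, valid modulo lcm(11, 9) = 99: x ≡ 34 (mod 99).
  Combine with x ≡ 1 (mod 17); new modulus lcm = 1683.
    Write x = 34 + 99·t and substitute into x ≡ 1 (mod 17): 99·t ≡ 1 − 34 = -33 (mod 17).
    Reduce coefficients mod 17: 14·t ≡ 1 (mod 17).
    The inverse of 14 mod 17 is 11 (since 14·11 = 154 = 9·17 + 1), so t ≡ 11·1 = 11 ≡ 11 (mod 17).
    Then x = 34 + 99·11 = 1123, valid modulo lcm(99, 17) = 1683: x ≡ 1123 (mod 1683).
  Combine with x ≡ 0 (mod 5); new modulus lcm = 8415.
    Write x = 1123 + 1683·t and substitute into x ≡ 0 (mod 5): 1683·t ≡ 0 − 1123 = -1123 (mod 5).
    Reduce coefficients mod 5: 3·t ≡ 2 (mod 5).
    The inverse of 3 mod 5 is 2 (since 3·2 = 6 = 1·5 + 1), so t ≡ 2·2 = 4 ≡ 4 (mod 5).
    Then x = 1123 + 1683·4 = 7855, valid modulo lcm(1683, 5) = 8415: x ≡ 7855 (mod 8415).
  Combine with x ≡ 1 (mod 16); new modulus lcm = 134640.
    Write x = 7855 + 8415·t and substitute into x ≡ 1 (mod 16): 8415·t ≡ 1 − 7855 = -7854 (mod 16).
    Reduce coefficients mod 16: 15·t ≡ 2 (mod 16).
    The inverse of 15 mod 16 is 15 (since 15·15 = 225 = 14·16 + 1), so t ≡ 15·2 = 30 ≡ 14 (mod 16).
    Then x = 7855 + 8415·14 = 125665, valid modulo lcm(8415, 16) = 134640: x ≡ 125665 (mod 134640).
Verify against each original: 125665 mod 11 = 1, 125665 mod 9 = 7, 125665 mod 17 = 1, 125665 mod 5 = 0, 125665 mod 16 = 1.

x ≡ 125665 (mod 134640).


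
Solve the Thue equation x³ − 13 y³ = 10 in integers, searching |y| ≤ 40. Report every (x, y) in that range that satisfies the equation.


The equation is x³ - 13y³ = 10. For fixed y, x³ = 13·y³ + 10, so a solution requires the RHS to be a perfect cube.
Strategy: iterate y from -40 to 40, compute RHS = 13·y³ + 10, and check whether it is a (positive or negative) perfect cube.
Check small values of y:
  y = 0: RHS = 10 is not a perfect cube.
  y = 1: RHS = 23 is not a perfect cube.
  y = -1: RHS = -3 is not a perfect cube.
  y = 2: RHS = 114 is not a perfect cube.
  y = -2: RHS = -94 is not a perfect cube.
  y = 3: RHS = 361 is not a perfect cube.
  y = -3: RHS = -341 is not a perfect cube.
Continuing the search up to |y| = 40 finds no solutions either.
No (x, y) in the scanned range satisfies the equation.

No integer solutions with |y| ≤ 40.


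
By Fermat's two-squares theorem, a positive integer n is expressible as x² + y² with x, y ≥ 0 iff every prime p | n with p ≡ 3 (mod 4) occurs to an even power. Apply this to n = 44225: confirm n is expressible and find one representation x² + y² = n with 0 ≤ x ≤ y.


Step 1: Factor n = 44225 = 5^2 · 29 · 61.
Step 2: Check the mod-4 condition on each prime factor: 5 ≡ 1 (mod 4), exponent 2; 29 ≡ 1 (mod 4), exponent 1; 61 ≡ 1 (mod 4), exponent 1.
All primes ≡ 3 (mod 4) appear to even exponent (or don't appear), so by the two-squares theorem n IS expressible as a sum of two squares.
Step 3: Build a representation. Group n = k² · m with k = 5 and m = 29 · 61 = 1769 (a product of primes ≡ 1 (mod 4)); a representation of m scales to one of n via (k·x)² + (k·y)² = k²(x² + y²). Each prime p ≡ 1 (mod 4) is itself a sum of two squares; find a² by testing p − a² for a perfect square:
  29: 29 − 1² = 28, 29 − 2² = 25 = 5² ⇒ 29 = 2² + 5².
  61: 61 − 1² = 60, 61 − 2² = 57, 61 − 3² = 52, 61 − 4² = 45, 61 − 5² = 36 = 6² ⇒ 61 = 5² + 6².
  Combine using the Brahmagupta–Fibonacci identity (a² + b²)(c² + d²) = (ac − bd)² + (ad + bc)² = (ac + bd)² + (ad − bc)²:
  29 · 61 = 1769: from (2² + 5²)(5² + 6²), take (2·5 − 5·6, 2·6 + 5·5) = (10 − 30, 12 + 25) = (-20, 37); dropping signs (only squares matter) gives (20, 37); check 20² + 37² = 400 + 1369 = 1769 ✓.
  Scale by k = 5: (5·20, 5·37) = (100, 185).
Step 4: Order so x ≤ y and verify: 100² + 185² = 10000 + 34225 = 44225 = n. ✓

n = 44225 = 100² + 185² (one valid representation with x ≤ y).


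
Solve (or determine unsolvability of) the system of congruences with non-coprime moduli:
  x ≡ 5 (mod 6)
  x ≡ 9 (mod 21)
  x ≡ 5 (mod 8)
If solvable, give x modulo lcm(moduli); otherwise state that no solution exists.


Moduli 6, 21, 8 are not pairwise coprime, so CRT works modulo lcm(m_i) when all pairwise compatibility conditions hold.
Pairwise compatibility: gcd(m_i, m_j) must divide a_i - a_j for every pair.
Merge one congruence at a time:
  Start: x ≡ 5 (mod 6).
  Combine with x ≡ 9 (mod 21): gcd(6, 21) = 3, and 9 - 5 = 4 is NOT divisible by 3.
    ⇒ system is inconsistent (no integer solution).

No solution (the system is inconsistent).


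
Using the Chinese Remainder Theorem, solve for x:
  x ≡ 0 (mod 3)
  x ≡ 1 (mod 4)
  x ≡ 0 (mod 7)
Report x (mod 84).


Moduli 3, 4, 7 are pairwise coprime; by CRT there is a unique solution modulo M = 3 · 4 · 7 = 84.
Solve pairwise, accumulating the modulus:
  Start with x ≡ 0 (mod 3).
  Combine with x ≡ 1 (mod 4): since gcd(3, 4) = 1, we get a unique residue mod 12.
    Write x = 0 + 3·t and substitute into x ≡ 1 (mod 4): 3·t ≡ 1 − 0 = 1 (mod 4).
    The inverse of 3 mod 4 is 3 (since 3·3 = 9 = 2·4 + 1), so t ≡ 3·1 = 3 ≡ 3 (mod 4).
    Then x = 0 + 3·3 = 9, valid modulo lcm(3, 4) = 12: x ≡ 9 (mod 12).
  Combine with x ≡ 0 (mod 7): since gcd(12, 7) = 1, we get a unique residue mod 84.
    Write x = 9 + 12·t and substitute into x ≡ 0 (mod 7): 12·t ≡ 0 − 9 = -9 (mod 7).
    Reduce coefficients mod 7: 5·t ≡ 5 (mod 7).
    The inverse of 5 mod 7 is 3 (since 5·3 = 15 = 2·7 + 1), so t ≡ 3·5 = 15 ≡ 1 (mod 7).
    Then x = 9 + 12·1 = 21, valid modulo lcm(12, 7) = 84: x ≡ 21 (mod 84).
Verify: 21 mod 3 = 0 ✓, 21 mod 4 = 1 ✓, 21 mod 7 = 0 ✓.

x ≡ 21 (mod 84).


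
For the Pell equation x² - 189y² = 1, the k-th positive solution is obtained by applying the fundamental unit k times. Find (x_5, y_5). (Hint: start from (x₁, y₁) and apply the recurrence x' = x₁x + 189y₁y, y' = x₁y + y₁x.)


Step 1: Find the fundamental solution (x₁, y₁) of x² - 189y² = 1.
  Expand √189 as a continued fraction. a₀ = ⌊√189⌋ = 13; iterate m_{k+1} = d_k·a_k − m_k, d_{k+1} = (189 − m_{k+1}²)/d_k, a_{k+1} = ⌊(a₀ + m_{k+1})/d_{k+1}⌋ (starting m₀ = 0, d₀ = 1), with convergents p_k = a_k·p_{k-1} + p_{k-2}, q_k = a_k·q_{k-1} + q_{k-2} (p₋₁ = 1, q₋₁ = 0):
  k = 0: a₀ = 13; p₀/q₀ = 13/1; p₀² − 189·q₀² = 169 − 189 = -20.
  k = 1: m = 13, d = 20, a = ⌊(13 + 13)/20⌋ = 1; p/q = (1·13 + 1)/(1·1 + 0) = 14/1; p² − 189·q² = 196 − 189 = 7.
  k = 2: m = 7, d = 7, a = ⌊(13 + 7)/7⌋ = 2; p/q = (2·14 + 13)/(2·1 + 1) = 41/3; p² − 189·q² = 1681 − 1701 = -20.
  k = 3: m = 7, d = 20, a = ⌊(13 + 7)/20⌋ = 1; p/q = (1·41 + 14)/(1·3 + 1) = 55/4; p² − 189·q² = 3025 − 3024 = 1.
  The first convergent with p² − 189·q² = 1 gives the fundamental solution (x₁, y₁) = (55, 4).
Step 2: Apply the recurrence (x_{n+1}, y_{n+1}) = (x₁x_n + 189y₁y_n, x₁y_n + y₁x_n) repeatedly.
  From (x_1, y_1) = (55, 4): x_2 = 55·55 + 189·4·4 = 6049; y_2 = 55·4 + 4·55 = 440.
  From (x_2, y_2) = (6049, 440): x_3 = 55·6049 + 189·4·440 = 665335; y_3 = 55·440 + 4·6049 = 48396.
  From (x_3, y_3) = (665335, 48396): x_4 = 55·665335 + 189·4·48396 = 73180801; y_4 = 55·48396 + 4·665335 = 5323120.
  From (x_4, y_4) = (73180801, 5323120): x_5 = 55·73180801 + 189·4·5323120 = 8049222775; y_5 = 55·5323120 + 4·73180801 = 585494804.
Step 3: Verify x_5² - 189·y_5² = 64789987281578700625 - 64789987281578700624 = 1 (should be 1). ✓

(x_1, y_1) = (55, 4); (x_5, y_5) = (8049222775, 585494804).


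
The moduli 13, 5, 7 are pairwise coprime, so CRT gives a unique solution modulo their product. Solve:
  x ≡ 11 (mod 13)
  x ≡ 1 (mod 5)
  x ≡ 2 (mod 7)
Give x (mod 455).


Moduli 13, 5, 7 are pairwise coprime; by CRT there is a unique solution modulo M = 13 · 5 · 7 = 455.
Solve pairwise, accumulating the modulus:
  Start with x ≡ 11 (mod 13).
  Combine with x ≡ 1 (mod 5): since gcd(13, 5) = 1, we get a unique residue mod 65.
    Write x = 11 + 13·t and substitute into x ≡ 1 (mod 5): 13·t ≡ 1 − 11 = -10 (mod 5).
    Reduce coefficients mod 5: 3·t ≡ 0 (mod 5).
    The inverse of 3 mod 5 is 2 (since 3·2 = 6 = 1·5 + 1), so t ≡ 2·0 = 0 ≡ 0 (mod 5).
    Then x = 11 + 13·0 = 11, valid modulo lcm(13, 5) = 65: x ≡ 11 (mod 65).
  Combine with x ≡ 2 (mod 7): since gcd(65, 7) = 1, we get a unique residue mod 455.
    Write x = 11 + 65·t and substitute into x ≡ 2 (mod 7): 65·t ≡ 2 − 11 = -9 (mod 7).
    Reduce coefficients mod 7: 2·t ≡ 5 (mod 7).
    The inverse of 2 mod 7 is 4 (since 2·4 = 8 = 1·7 + 1), so t ≡ 4·5 = 20 ≡ 6 (mod 7).
    Then x = 11 + 65·6 = 401, valid modulo lcm(65, 7) = 455: x ≡ 401 (mod 455).
Verify: 401 mod 13 = 11 ✓, 401 mod 5 = 1 ✓, 401 mod 7 = 2 ✓.

x ≡ 401 (mod 455).


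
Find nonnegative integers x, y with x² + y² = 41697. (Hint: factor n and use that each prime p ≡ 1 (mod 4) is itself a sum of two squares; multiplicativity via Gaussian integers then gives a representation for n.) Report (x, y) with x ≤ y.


Step 1: Factor n = 41697 = 3^2 · 41 · 113.
Step 2: Check the mod-4 condition on each prime factor: 3 ≡ 3 (mod 4), exponent 2 (must be even); 41 ≡ 1 (mod 4), exponent 1; 113 ≡ 1 (mod 4), exponent 1.
All primes ≡ 3 (mod 4) appear to even exponent (or don't appear), so by the two-squares theorem n IS expressible as a sum of two squares.
Step 3: Build a representation. Group n = k² · m with k = 3 and m = 41 · 113 = 4633 (a product of primes ≡ 1 (mod 4)); a representation of m scales to one of n via (k·x)² + (k·y)² = k²(x² + y²). Each prime p ≡ 1 (mod 4) is itself a sum of two squares; find a² by testing p − a² for a perfect square:
  41: 41 − 1² = 40, 41 − 2² = 37, 41 − 3² = 32, 41 − 4² = 25 = 5² ⇒ 41 = 4² + 5².
  113: 113 − 1² = 112, 113 − 2² = 109, 113 − 3² = 104, 113 − 4² = 97, 113 − 5² = 88, 113 − 6² = 77, 113 − 7² = 64 = 8² ⇒ 113 = 7² + 8².
  Combine using the Brahmagupta–Fibonacci identity (a² + b²)(c² + d²) = (ac − bd)² + (ad + bc)² = (ac + bd)² + (ad − bc)²:
  41 · 113 = 4633: from (4² + 5²)(7² + 8²), take (4·7 − 5·8, 4·8 + 5·7) = (28 − 40, 32 + 35) = (-12, 67); dropping signs (only squares matter) gives (12, 67); check 12² + 67² = 144 + 4489 = 4633 ✓.
  Scale by k = 3: (3·12, 3·67) = (36, 201).
Step 4: Order so x ≤ y and verify: 36² + 201² = 1296 + 40401 = 41697 = n. ✓

n = 41697 = 36² + 201² (one valid representation with x ≤ y).


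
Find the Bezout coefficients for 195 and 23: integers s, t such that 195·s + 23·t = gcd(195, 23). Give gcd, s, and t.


Euclidean algorithm on (195, 23) — divide until remainder is 0:
  195 = 8 · 23 + 11
  23 = 2 · 11 + 1
  11 = 11 · 1 + 0
gcd(195, 23) = 1.
Track Bezout coefficients alongside the remainders: start with r₀ = 195 = a·1 + b·0 (s = 1, t = 0) and r₁ = 23 = a·0 + b·1 (s = 0, t = 1); each new remainder r_{k+1} = r_{k-1} − q_k·r_k inherits s_{k+1} = s_{k-1} − q_k·s_k, t_{k+1} = t_{k-1} − q_k·t_k, so r_k = a·s_k + b·t_k at every step:
  q = 8: r = 11, s = 1 − 8·0 = 1, t = 0 − 8·1 = -8  (check: 195·1 + 23·(-8) = 11)
  q = 2: r = 1, s = 0 − 2·1 = -2, t = 1 − 2·(-8) = 17  (check: 195·(-2) + 23·17 = 1)
The row with r = 1 (the gcd) gives the Bezout coefficients s = -2, t = 17.
Result: 195 · (-2) + 23 · (17) = 1.

gcd(195, 23) = 1; s = -2, t = 17 (check: 195·(-2) + 23·17 = 1).


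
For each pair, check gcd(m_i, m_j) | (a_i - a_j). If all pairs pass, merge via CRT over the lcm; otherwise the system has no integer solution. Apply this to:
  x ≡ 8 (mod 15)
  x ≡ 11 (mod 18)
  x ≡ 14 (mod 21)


Moduli 15, 18, 21 are not pairwise coprime, so CRT works modulo lcm(m_i) when all pairwise compatibility conditions hold.
Pairwise compatibility: gcd(m_i, m_j) must divide a_i - a_j for every pair.
Merge one congruence at a time:
  Start: x ≡ 8 (mod 15).
  Combine with x ≡ 11 (mod 18): gcd(15, 18) = 3; 11 - 8 = 3, which IS divisible by 3, so compatible.
    Write x = 8 + 15·t and substitute into x ≡ 11 (mod 18): 15·t ≡ 11 − 8 = 3 (mod 18).
    Divide the congruence (and modulus) by g = 3: 5·t ≡ 1 (mod 6).
    The inverse of 5 mod 6 is 5 (since 5·5 = 25 = 4·6 + 1), so t ≡ 5·1 = 5 ≡ 5 (mod 6).
    Then x = 8 + 15·5 = 83, valid modulo lcm(15, 18) = 90: x ≡ 83 (mod 90).
  Combine with x ≡ 14 (mod 21): gcd(90, 21) = 3; 14 - 83 = -69, which IS divisible by 3, so compatible.
    Write x = 83 + 90·t and substitute into x ≡ 14 (mod 21): 90·t ≡ 14 − 83 = -69 (mod 21).
    Divide the congruence (and modulus) by g = 3: 30·t ≡ -23 (mod 7).
    Reduce coefficients mod 7: 2·t ≡ 5 (mod 7).
    The inverse of 2 mod 7 is 4 (since 2·4 = 8 = 1·7 + 1), so t ≡ 4·5 = 20 ≡ 6 (mod 7).
    Then x = 83 + 90·6 = 623, valid modulo lcm(90, 21) = 630: x ≡ 623 (mod 630).
Verify: 623 mod 15 = 8, 623 mod 18 = 11, 623 mod 21 = 14.

x ≡ 623 (mod 630).


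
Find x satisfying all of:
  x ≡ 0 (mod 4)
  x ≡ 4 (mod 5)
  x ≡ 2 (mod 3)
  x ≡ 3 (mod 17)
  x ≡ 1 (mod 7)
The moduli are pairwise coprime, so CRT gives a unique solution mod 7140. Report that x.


Product of moduli M = 4 · 5 · 3 · 17 · 7 = 7140.
Merge one congruence at a time:
  Start: x ≡ 0 (mod 4).
  Combine with x ≡ 4 (mod 5); new modulus lcm = 20.
    Write x = 0 + 4·t and substitute into x ≡ 4 (mod 5): 4·t ≡ 4 − 0 = 4 (mod 5).
    The inverse of 4 mod 5 is 4 (since 4·4 = 16 = 3·5 + 1), so t ≡ 4·4 = 16 ≡ 1 (mod 5).
    Then x = 0 + 4·1 = 4, valid modulo lcm(4, 5) = 20: x ≡ 4 (mod 20).
  Combine with x ≡ 2 (mod 3); new modulus lcm = 60.
    Write x = 4 + 20·t and substitute into x ≡ 2 (mod 3): 20·t ≡ 2 − 4 = -2 (mod 3).
    Reduce coefficients mod 3: 2·t ≡ 1 (mod 3).
    The inverse of 2 mod 3 is 2 (since 2·2 = 4 = 1·3 + 1), so t ≡ 2·1 = 2 ≡ 2 (mod 3).
    Then x = 4 + 20·2 = 44, valid modulo lcm(20, 3) = 60: x ≡ 44 (mod 60).
  Combine with x ≡ 3 (mod 17); new modulus lcm = 1020.
    Write x = 44 + 60·t and substitute into x ≡ 3 (mod 17): 60·t ≡ 3 − 44 = -41 (mod 17).
    Reduce coefficients mod 17: 9·t ≡ 10 (mod 17).
    The inverse of 9 mod 17 is 2 (since 9·2 = 18 = 1·17 + 1), so t ≡ 2·10 = 20 ≡ 3 (mod 17).
    Then x = 44 + 60·3 = 224, valid modulo lcm(60, 17) = 1020: x ≡ 224 (mod 1020).
  Combine with x ≡ 1 (mod 7); new modulus lcm = 7140.
    Write x = 224 + 1020·t and substitute into x ≡ 1 (mod 7): 1020·t ≡ 1 − 224 = -223 (mod 7).
    Reduce coefficients mod 7: 5·t ≡ 1 (mod 7).
    The inverse of 5 mod 7 is 3 (since 5·3 = 15 = 2·7 + 1), so t ≡ 3·1 = 3 ≡ 3 (mod 7).
    Then x = 224 + 1020·3 = 3284, valid modulo lcm(1020, 7) = 7140: x ≡ 3284 (mod 7140).
Verify against each original: 3284 mod 4 = 0, 3284 mod 5 = 4, 3284 mod 3 = 2, 3284 mod 17 = 3, 3284 mod 7 = 1.

x ≡ 3284 (mod 7140).


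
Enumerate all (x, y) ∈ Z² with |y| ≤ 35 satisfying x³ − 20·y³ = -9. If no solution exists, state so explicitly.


The equation is x³ - 20y³ = -9. For fixed y, x³ = 20·y³ − 9, so a solution requires the RHS to be a perfect cube.
Strategy: iterate y from -35 to 35, compute RHS = 20·y³ − 9, and check whether it is a (positive or negative) perfect cube.
Check small values of y:
  y = 0: RHS = -9 is not a perfect cube.
  y = 1: RHS = 11 is not a perfect cube.
  y = -1: RHS = -29 is not a perfect cube.
  y = 2: RHS = 151 is not a perfect cube.
  y = -2: RHS = -169 is not a perfect cube.
  y = 3: RHS = 531 is not a perfect cube.
  y = -3: RHS = -549 is not a perfect cube.
Continuing the search up to |y| = 35 finds no solutions either.
No (x, y) in the scanned range satisfies the equation.

No integer solutions with |y| ≤ 35.


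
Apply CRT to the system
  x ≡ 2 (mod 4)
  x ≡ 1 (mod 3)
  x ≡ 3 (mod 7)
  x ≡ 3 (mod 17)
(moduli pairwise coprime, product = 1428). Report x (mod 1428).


Product of moduli M = 4 · 3 · 7 · 17 = 1428.
Merge one congruence at a time:
  Start: x ≡ 2 (mod 4).
  Combine with x ≡ 1 (mod 3); new modulus lcm = 12.
    Write x = 2 + 4·t and substitute into x ≡ 1 (mod 3): 4·t ≡ 1 − 2 = -1 (mod 3).
    Reduce coefficients mod 3: 1·t ≡ 2 (mod 3).
    So t ≡ 2 (mod 3).
    Then x = 2 + 4·2 = 10, valid modulo lcm(4, 3) = 12: x ≡ 10 (mod 12).
  Combine with x ≡ 3 (mod 7); new modulus lcm = 84.
    Write x = 10 + 12·t and substitute into x ≡ 3 (mod 7): 12·t ≡ 3 − 10 = -7 (mod 7).
    Reduce coefficients mod 7: 5·t ≡ 0 (mod 7).
    The inverse of 5 mod 7 is 3 (since 5·3 = 15 = 2·7 + 1), so t ≡ 3·0 = 0 ≡ 0 (mod 7).
    Then x = 10 + 12·0 = 10, valid modulo lcm(12, 7) = 84: x ≡ 10 (mod 84).
  Combine with x ≡ 3 (mod 17); new modulus lcm = 1428.
    Write x = 10 + 84·t and substitute into x ≡ 3 (mod 17): 84·t ≡ 3 − 10 = -7 (mod 17).
    Reduce coefficients mod 17: 16·t ≡ 10 (mod 17).
    The inverse of 16 mod 17 is 16 (since 16·16 = 256 = 15·17 + 1), so t ≡ 16·10 = 160 ≡ 7 (mod 17).
    Then x = 10 + 84·7 = 598, valid modulo lcm(84, 17) = 1428: x ≡ 598 (mod 1428).
Verify against each original: 598 mod 4 = 2, 598 mod 3 = 1, 598 mod 7 = 3, 598 mod 17 = 3.

x ≡ 598 (mod 1428).


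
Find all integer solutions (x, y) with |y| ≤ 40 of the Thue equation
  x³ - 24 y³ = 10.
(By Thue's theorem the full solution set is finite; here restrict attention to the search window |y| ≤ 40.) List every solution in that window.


The equation is x³ - 24y³ = 10. For fixed y, x³ = 24·y³ + 10, so a solution requires the RHS to be a perfect cube.
Strategy: iterate y from -40 to 40, compute RHS = 24·y³ + 10, and check whether it is a (positive or negative) perfect cube.
Check small values of y:
  y = 0: RHS = 10 is not a perfect cube.
  y = 1: RHS = 34 is not a perfect cube.
  y = -1: RHS = -14 is not a perfect cube.
  y = 2: RHS = 202 is not a perfect cube.
  y = -2: RHS = -182 is not a perfect cube.
  y = 3: RHS = 658 is not a perfect cube.
  y = -3: RHS = -638 is not a perfect cube.
Continuing the search up to |y| = 40 finds no solutions either.
No (x, y) in the scanned range satisfies the equation.

No integer solutions with |y| ≤ 40.


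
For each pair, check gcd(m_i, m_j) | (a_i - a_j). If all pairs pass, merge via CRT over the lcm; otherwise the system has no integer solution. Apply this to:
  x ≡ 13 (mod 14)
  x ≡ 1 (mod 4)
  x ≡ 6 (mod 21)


Moduli 14, 4, 21 are not pairwise coprime, so CRT works modulo lcm(m_i) when all pairwise compatibility conditions hold.
Pairwise compatibility: gcd(m_i, m_j) must divide a_i - a_j for every pair.
Merge one congruence at a time:
  Start: x ≡ 13 (mod 14).
  Combine with x ≡ 1 (mod 4): gcd(14, 4) = 2; 1 - 13 = -12, which IS divisible by 2, so compatible.
    Write x = 13 + 14·t and substitute into x ≡ 1 (mod 4): 14·t ≡ 1 − 13 = -12 (mod 4).
    Divide the congruence (and modulus) by g = 2: 7·t ≡ -6 (mod 2).
    Reduce coefficients mod 2: 1·t ≡ 0 (mod 2).
    So t ≡ 0 (mod 2).
    Then x = 13 + 14·0 = 13, valid modulo lcm(14, 4) = 28: x ≡ 13 (mod 28).
  Combine with x ≡ 6 (mod 21): gcd(28, 21) = 7; 6 - 13 = -7, which IS divisible by 7, so compatible.
    Write x = 13 + 28·t and substitute into x ≡ 6 (mod 21): 28·t ≡ 6 − 13 = -7 (mod 21).
    Divide the congruence (and modulus) by g = 7: 4·t ≡ -1 (mod 3).
    Reduce coefficients mod 3: 1·t ≡ 2 (mod 3).
    So t ≡ 2 (mod 3).
    Then x = 13 + 28·2 = 69, valid modulo lcm(28, 21) = 84: x ≡ 69 (mod 84).
Verify: 69 mod 14 = 13, 69 mod 4 = 1, 69 mod 21 = 6.

x ≡ 69 (mod 84).


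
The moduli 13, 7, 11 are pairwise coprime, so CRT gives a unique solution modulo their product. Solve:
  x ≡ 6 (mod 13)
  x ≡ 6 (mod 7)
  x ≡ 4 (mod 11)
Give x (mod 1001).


Moduli 13, 7, 11 are pairwise coprime; by CRT there is a unique solution modulo M = 13 · 7 · 11 = 1001.
Solve pairwise, accumulating the modulus:
  Start with x ≡ 6 (mod 13).
  Combine with x ≡ 6 (mod 7): since gcd(13, 7) = 1, we get a unique residue mod 91.
    Write x = 6 + 13·t and substitute into x ≡ 6 (mod 7): 13·t ≡ 6 − 6 = 0 (mod 7).
    Reduce coefficients mod 7: 6·t ≡ 0 (mod 7).
    The inverse of 6 mod 7 is 6 (since 6·6 = 36 = 5·7 + 1), so t ≡ 6·0 = 0 ≡ 0 (mod 7).
    Then x = 6 + 13·0 = 6, valid modulo lcm(13, 7) = 91: x ≡ 6 (mod 91).
  Combine with x ≡ 4 (mod 11): since gcd(91, 11) = 1, we get a unique residue mod 1001.
    Write x = 6 + 91·t and substitute into x ≡ 4 (mod 11): 91·t ≡ 4 − 6 = -2 (mod 11).
    Reduce coefficients mod 11: 3·t ≡ 9 (mod 11).
    The inverse of 3 mod 11 is 4 (since 3·4 = 12 = 1·11 + 1), so t ≡ 4·9 = 36 ≡ 3 (mod 11).
    Then x = 6 + 91·3 = 279, valid modulo lcm(91, 11) = 1001: x ≡ 279 (mod 1001).
Verify: 279 mod 13 = 6 ✓, 279 mod 7 = 6 ✓, 279 mod 11 = 4 ✓.

x ≡ 279 (mod 1001).


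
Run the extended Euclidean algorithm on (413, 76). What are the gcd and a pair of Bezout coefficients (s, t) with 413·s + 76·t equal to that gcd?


Euclidean algorithm on (413, 76) — divide until remainder is 0:
  413 = 5 · 76 + 33
  76 = 2 · 33 + 10
  33 = 3 · 10 + 3
  10 = 3 · 3 + 1
  3 = 3 · 1 + 0
gcd(413, 76) = 1.
Track Bezout coefficients alongside the remainders: start with r₀ = 413 = a·1 + b·0 (s = 1, t = 0) and r₁ = 76 = a·0 + b·1 (s = 0, t = 1); each new remainder r_{k+1} = r_{k-1} − q_k·r_k inherits s_{k+1} = s_{k-1} − q_k·s_k, t_{k+1} = t_{k-1} − q_k·t_k, so r_k = a·s_k + b·t_k at every step:
  q = 5: r = 33, s = 1 − 5·0 = 1, t = 0 − 5·1 = -5  (check: 413·1 + 76·(-5) = 33)
  q = 2: r = 10, s = 0 − 2·1 = -2, t = 1 − 2·(-5) = 11  (check: 413·(-2) + 76·11 = 10)
  q = 3: r = 3, s = 1 − 3·(-2) = 7, t = -5 − 3·11 = -38  (check: 413·7 + 76·(-38) = 3)
  q = 3: r = 1, s = -2 − 3·7 = -23, t = 11 − 3·(-38) = 125  (check: 413·(-23) + 76·125 = 1)
The row with r = 1 (the gcd) gives the Bezout coefficients s = -23, t = 125.
Result: 413 · (-23) + 76 · (125) = 1.

gcd(413, 76) = 1; s = -23, t = 125 (check: 413·(-23) + 76·125 = 1).


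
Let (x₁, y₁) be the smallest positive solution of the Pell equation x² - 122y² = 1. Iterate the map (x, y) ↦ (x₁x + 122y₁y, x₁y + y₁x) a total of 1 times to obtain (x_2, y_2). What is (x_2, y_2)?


Step 1: Find the fundamental solution (x₁, y₁) of x² - 122y² = 1.
  Expand √122 as a continued fraction. a₀ = ⌊√122⌋ = 11; iterate m_{k+1} = d_k·a_k − m_k, d_{k+1} = (122 − m_{k+1}²)/d_k, a_{k+1} = ⌊(a₀ + m_{k+1})/d_{k+1}⌋ (starting m₀ = 0, d₀ = 1), with convergents p_k = a_k·p_{k-1} + p_{k-2}, q_k = a_k·q_{k-1} + q_{k-2} (p₋₁ = 1, q₋₁ = 0):
  k = 0: a₀ = 11; p₀/q₀ = 11/1; p₀² − 122·q₀² = 121 − 122 = -1.
  k = 1: m = 11, d = 1, a = ⌊(11 + 11)/1⌋ = 22; p/q = (22·11 + 1)/(22·1 + 0) = 243/22; p² − 122·q² = 59049 − 59048 = 1.
  The first convergent with p² − 122·q² = 1 gives the fundamental solution (x₁, y₁) = (243, 22).
Step 2: Apply the recurrence (x_{n+1}, y_{n+1}) = (x₁x_n + 122y₁y_n, x₁y_n + y₁x_n) repeatedly.
  From (x_1, y_1) = (243, 22): x_2 = 243·243 + 122·22·22 = 118097; y_2 = 243·22 + 22·243 = 10692.
Step 3: Verify x_2² - 122·y_2² = 13946901409 - 13946901408 = 1 (should be 1). ✓

(x_1, y_1) = (243, 22); (x_2, y_2) = (118097, 10692).


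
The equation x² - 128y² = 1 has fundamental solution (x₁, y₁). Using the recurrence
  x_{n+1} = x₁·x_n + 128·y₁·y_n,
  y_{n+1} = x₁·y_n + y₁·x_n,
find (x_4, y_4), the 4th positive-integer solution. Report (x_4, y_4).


Step 1: Find the fundamental solution (x₁, y₁) of x² - 128y² = 1.
  Expand √128 as a continued fraction. a₀ = ⌊√128⌋ = 11; iterate m_{k+1} = d_k·a_k − m_k, d_{k+1} = (128 − m_{k+1}²)/d_k, a_{k+1} = ⌊(a₀ + m_{k+1})/d_{k+1}⌋ (starting m₀ = 0, d₀ = 1), with convergents p_k = a_k·p_{k-1} + p_{k-2}, q_k = a_k·q_{k-1} + q_{k-2} (p₋₁ = 1, q₋₁ = 0):
  k = 0: a₀ = 11; p₀/q₀ = 11/1; p₀² − 128·q₀² = 121 − 128 = -7.
  k = 1: m = 11, d = 7, a = ⌊(11 + 11)/7⌋ = 3; p/q = (3·11 + 1)/(3·1 + 0) = 34/3; p² − 128·q² = 1156 − 1152 = 4.
  k = 2: m = 10, d = 4, a = ⌊(11 + 10)/4⌋ = 5; p/q = (5·34 + 11)/(5·3 + 1) = 181/16; p² − 128·q² = 32761 − 32768 = -7.
  k = 3: m = 10, d = 7, a = ⌊(11 + 10)/7⌋ = 3; p/q = (3·181 + 34)/(3·16 + 3) = 577/51; p² − 128·q² = 332929 − 332928 = 1.
  The first convergent with p² − 128·q² = 1 gives the fundamental solution (x₁, y₁) = (577, 51).
Step 2: Apply the recurrence (x_{n+1}, y_{n+1}) = (x₁x_n + 128y₁y_n, x₁y_n + y₁x_n) repeatedly.
  From (x_1, y_1) = (577, 51): x_2 = 577·577 + 128·51·51 = 665857; y_2 = 577·51 + 51·577 = 58854.
  From (x_2, y_2) = (665857, 58854): x_3 = 577·665857 + 128·51·58854 = 768398401; y_3 = 577·58854 + 51·665857 = 67917465.
  From (x_3, y_3) = (768398401, 67917465): x_4 = 577·768398401 + 128·51·67917465 = 886731088897; y_4 = 577·67917465 + 51·768398401 = 78376695756.
Step 3: Verify x_4² - 128·y_4² = 786292024016459316676609 - 786292024016459316676608 = 1 (should be 1). ✓

(x_1, y_1) = (577, 51); (x_4, y_4) = (886731088897, 78376695756).


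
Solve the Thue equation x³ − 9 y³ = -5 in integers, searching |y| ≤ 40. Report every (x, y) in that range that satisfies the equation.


The equation is x³ - 9y³ = -5. For fixed y, x³ = 9·y³ − 5, so a solution requires the RHS to be a perfect cube.
Strategy: iterate y from -40 to 40, compute RHS = 9·y³ − 5, and check whether it is a (positive or negative) perfect cube.
Check small values of y:
  y = 0: RHS = -5 is not a perfect cube.
  y = 1: RHS = 4 is not a perfect cube.
  y = -1: RHS = -14 is not a perfect cube.
  y = 2: RHS = 67 is not a perfect cube.
  y = -2: RHS = -77 is not a perfect cube.
  y = 3: RHS = 238 is not a perfect cube.
  y = -3: RHS = -248 is not a perfect cube.
Continuing the search up to |y| = 40 finds no solutions either.
No (x, y) in the scanned range satisfies the equation.

No integer solutions with |y| ≤ 40.


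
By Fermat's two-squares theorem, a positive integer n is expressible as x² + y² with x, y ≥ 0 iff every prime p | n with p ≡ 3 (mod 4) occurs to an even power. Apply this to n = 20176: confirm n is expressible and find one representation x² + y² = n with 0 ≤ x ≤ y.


Step 1: Factor n = 20176 = 2^4 · 13 · 97.
Step 2: Check the mod-4 condition on each prime factor: 2 = 2 (special); 13 ≡ 1 (mod 4), exponent 1; 97 ≡ 1 (mod 4), exponent 1.
All primes ≡ 3 (mod 4) appear to even exponent (or don't appear), so by the two-squares theorem n IS expressible as a sum of two squares.
Step 3: Build a representation. Group n = k² · m with k = 4 and m = 13 · 97 = 1261 (a product of primes ≡ 1 (mod 4)); a representation of m scales to one of n via (k·x)² + (k·y)² = k²(x² + y²). Each prime p ≡ 1 (mod 4) is itself a sum of two squares; find a² by testing p − a² for a perfect square:
  13: 13 − 1² = 12, 13 − 2² = 9 = 3² ⇒ 13 = 2² + 3².
  97: 97 − 1² = 96, 97 − 2² = 93, 97 − 3² = 88, 97 − 4² = 81 = 9² ⇒ 97 = 4² + 9².
  Combine using the Brahmagupta–Fibonacci identity (a² + b²)(c² + d²) = (ac − bd)² + (ad + bc)² = (ac + bd)² + (ad − bc)²:
  13 · 97 = 1261: from (2² + 3²)(4² + 9²), take (2·4 − 3·9, 2·9 + 3·4) = (8 − 27, 18 + 12) = (-19, 30); dropping signs (only squares matter) gives (19, 30); check 19² + 30² = 361 + 900 = 1261 ✓.
  Scale by k = 4: (4·19, 4·30) = (76, 120).
Step 4: Order so x ≤ y and verify: 76² + 120² = 5776 + 14400 = 20176 = n. ✓

n = 20176 = 76² + 120² (one valid representation with x ≤ y).


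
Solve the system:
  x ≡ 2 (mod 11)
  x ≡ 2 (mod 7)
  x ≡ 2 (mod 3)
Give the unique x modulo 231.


Moduli 11, 7, 3 are pairwise coprime; by CRT there is a unique solution modulo M = 11 · 7 · 3 = 231.
Solve pairwise, accumulating the modulus:
  Start with x ≡ 2 (mod 11).
  Combine with x ≡ 2 (mod 7): since gcd(11, 7) = 1, we get a unique residue mod 77.
    Write x = 2 + 11·t and substitute into x ≡ 2 (mod 7): 11·t ≡ 2 − 2 = 0 (mod 7).
    Reduce coefficients mod 7: 4·t ≡ 0 (mod 7).
    The inverse of 4 mod 7 is 2 (since 4·2 = 8 = 1·7 + 1), so t ≡ 2·0 = 0 ≡ 0 (mod 7).
    Then x = 2 + 11·0 = 2, valid modulo lcm(11, 7) = 77: x ≡ 2 (mod 77).
  Combine with x ≡ 2 (mod 3): since gcd(77, 3) = 1, we get a unique residue mod 231.
    Write x = 2 + 77·t and substitute into x ≡ 2 (mod 3): 77·t ≡ 2 − 2 = 0 (mod 3).
    Reduce coefficients mod 3: 2·t ≡ 0 (mod 3).
    The inverse of 2 mod 3 is 2 (since 2·2 = 4 = 1·3 + 1), so t ≡ 2·0 = 0 ≡ 0 (mod 3).
    Then x = 2 + 77·0 = 2, valid modulo lcm(77, 3) = 231: x ≡ 2 (mod 231).
Verify: 2 mod 11 = 2 ✓, 2 mod 7 = 2 ✓, 2 mod 3 = 2 ✓.

x ≡ 2 (mod 231).


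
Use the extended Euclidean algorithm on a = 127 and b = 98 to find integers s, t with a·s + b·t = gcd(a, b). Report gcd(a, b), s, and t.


Euclidean algorithm on (127, 98) — divide until remainder is 0:
  127 = 1 · 98 + 29
  98 = 3 · 29 + 11
  29 = 2 · 11 + 7
  11 = 1 · 7 + 4
  7 = 1 · 4 + 3
  4 = 1 · 3 + 1
  3 = 3 · 1 + 0
gcd(127, 98) = 1.
Track Bezout coefficients alongside the remainders: start with r₀ = 127 = a·1 + b·0 (s = 1, t = 0) and r₁ = 98 = a·0 + b·1 (s = 0, t = 1); each new remainder r_{k+1} = r_{k-1} − q_k·r_k inherits s_{k+1} = s_{k-1} − q_k·s_k, t_{k+1} = t_{k-1} − q_k·t_k, so r_k = a·s_k + b·t_k at every step:
  q = 1: r = 29, s = 1 − 1·0 = 1, t = 0 − 1·1 = -1  (check: 127·1 + 98·(-1) = 29)
  q = 3: r = 11, s = 0 − 3·1 = -3, t = 1 − 3·(-1) = 4  (check: 127·(-3) + 98·4 = 11)
  q = 2: r = 7, s = 1 − 2·(-3) = 7, t = -1 − 2·4 = -9  (check: 127·7 + 98·(-9) = 7)
  q = 1: r = 4, s = -3 − 1·7 = -10, t = 4 − 1·(-9) = 13  (check: 127·(-10) + 98·13 = 4)
  q = 1: r = 3, s = 7 − 1·(-10) = 17, t = -9 − 1·13 = -22  (check: 127·17 + 98·(-22) = 3)
  q = 1: r = 1, s = -10 − 1·17 = -27, t = 13 − 1·(-22) = 35  (check: 127·(-27) + 98·35 = 1)
The row with r = 1 (the gcd) gives the Bezout coefficients s = -27, t = 35.
Result: 127 · (-27) + 98 · (35) = 1.

gcd(127, 98) = 1; s = -27, t = 35 (check: 127·(-27) + 98·35 = 1).
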